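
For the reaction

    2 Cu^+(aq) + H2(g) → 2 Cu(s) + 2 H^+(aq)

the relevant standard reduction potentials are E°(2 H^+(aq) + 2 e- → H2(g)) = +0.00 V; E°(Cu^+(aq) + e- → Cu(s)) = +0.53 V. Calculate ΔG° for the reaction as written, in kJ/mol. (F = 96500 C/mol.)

In the reaction as written Cu^+(aq) is reduced, so the Cu⁺/Cu couple is the cathode and 2H⁺/H₂ is the anode.
E°cell = +0.53 − (+0.00) = +0.53 V; balancing electrons gives n = 2.
ΔG° = −nFE°cell = −(2)(96500)(+0.53) J/mol = −102 kJ/mol.

−102 kJ/mol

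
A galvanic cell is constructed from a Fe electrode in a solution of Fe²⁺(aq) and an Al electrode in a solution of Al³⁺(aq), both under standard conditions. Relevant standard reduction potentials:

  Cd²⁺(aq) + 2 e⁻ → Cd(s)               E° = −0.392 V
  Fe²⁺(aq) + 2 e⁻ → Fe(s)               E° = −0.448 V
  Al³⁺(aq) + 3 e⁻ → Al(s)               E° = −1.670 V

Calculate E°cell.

+1.222 V

The Fe²⁺/Fe couple has the higher E°, so Fe ion is reduced (cathode) and Al is oxidized (anode).
E°cell = E°(cathode) − E°(anode) = −0.448 − (−1.670) = +1.222 V.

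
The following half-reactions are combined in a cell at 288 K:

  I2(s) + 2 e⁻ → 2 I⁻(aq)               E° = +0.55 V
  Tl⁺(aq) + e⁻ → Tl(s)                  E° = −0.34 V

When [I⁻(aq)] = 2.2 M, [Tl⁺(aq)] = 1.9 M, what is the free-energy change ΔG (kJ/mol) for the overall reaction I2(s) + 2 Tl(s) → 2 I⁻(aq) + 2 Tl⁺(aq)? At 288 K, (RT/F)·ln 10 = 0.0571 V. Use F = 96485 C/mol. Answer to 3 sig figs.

E°cell = +0.55 − (−0.34) = +0.89 V; the balanced reaction transfers n = 2 electrons.
Here Q = [I⁻(aq)]^2·[Tl⁺(aq)]^2 = 17.5 (log Q = 1.242), giving E = +0.89 − (0.0571/2)·(1.242) = +0.8545 V.
ΔG = −nFE = −(2)(96485)(+0.8545) J/mol = −165 kJ/mol.

−165 kJ/mol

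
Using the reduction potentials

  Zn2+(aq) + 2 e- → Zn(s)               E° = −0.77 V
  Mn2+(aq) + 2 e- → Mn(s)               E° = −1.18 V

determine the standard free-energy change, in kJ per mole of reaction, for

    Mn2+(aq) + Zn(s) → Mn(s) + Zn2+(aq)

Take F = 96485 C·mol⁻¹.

+79.1 kJ/mol

In the reaction as written Mn2+(aq) is reduced, so the Mn²⁺/Mn couple is the cathode and Zn²⁺/Zn is the anode.
E°cell = −1.18 − (−0.77) = −0.41 V; balancing electrons gives n = 2.
ΔG° = −nFE°cell = −(2)(96485)(−0.41) J/mol = +79.1 kJ/mol.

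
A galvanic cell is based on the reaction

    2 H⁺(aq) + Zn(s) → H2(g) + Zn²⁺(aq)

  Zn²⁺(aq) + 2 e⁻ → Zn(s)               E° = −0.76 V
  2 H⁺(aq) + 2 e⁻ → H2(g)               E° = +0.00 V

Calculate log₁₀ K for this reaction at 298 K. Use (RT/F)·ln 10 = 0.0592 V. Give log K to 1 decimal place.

log K = 25.7

The 2H⁺/H₂ couple is reduced (cathode); E°cell = +0.00 − (−0.76) = +0.76 V with n = 2.
At equilibrium E = 0, so log K = nE°cell / 0.0592 = (2)(+0.76) / 0.0592 = 25.7.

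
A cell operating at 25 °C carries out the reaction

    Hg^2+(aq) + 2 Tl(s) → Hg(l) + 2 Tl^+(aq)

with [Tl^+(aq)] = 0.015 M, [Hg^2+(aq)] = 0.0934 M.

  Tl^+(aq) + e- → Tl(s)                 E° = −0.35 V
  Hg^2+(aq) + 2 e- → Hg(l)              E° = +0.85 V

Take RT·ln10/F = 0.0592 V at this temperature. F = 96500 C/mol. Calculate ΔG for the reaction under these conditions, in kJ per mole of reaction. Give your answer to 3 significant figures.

−247 kJ/mol

The standard cell potential is +0.85 − (−0.35) = +1.20 V, with n = 2 electrons in the balanced equation.
Here Q = [Tl^+(aq)]^2 / [Hg^2+(aq)] = 0.00241 (log Q = −2.618), giving E = +1.20 − (0.0592/2)·(−2.618) = +1.2775 V.
Then ΔG = −nFE = −2 × 96500 × +1.2775 J/mol = −247 kJ/mol.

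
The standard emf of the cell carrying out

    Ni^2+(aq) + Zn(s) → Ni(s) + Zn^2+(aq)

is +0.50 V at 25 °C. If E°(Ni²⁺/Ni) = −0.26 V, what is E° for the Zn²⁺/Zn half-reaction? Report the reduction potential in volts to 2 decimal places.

In the reaction as written the Ni²⁺/Ni couple is reduced (cathode) and Zn²⁺/Zn is oxidized (anode), so E°cell = E°(Ni²⁺/Ni) − E°(Zn²⁺/Zn).
E°(Zn²⁺/Zn) = E°(cathode) − E°cell = −0.26 − (+0.50) = −0.76 V.

−0.76 V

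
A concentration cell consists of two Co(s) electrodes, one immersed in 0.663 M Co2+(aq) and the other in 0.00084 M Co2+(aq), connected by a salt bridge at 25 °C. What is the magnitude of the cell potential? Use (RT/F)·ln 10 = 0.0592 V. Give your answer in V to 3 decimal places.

For a concentration cell E°cell = 0, since both electrodes use the same couple.
The compartment with the higher Co2+(aq) concentration (0.663 M) acts as the cathode; ions are reduced there and produced at the dilute (0.00084 M) anode.
With n = 2, Ecell = −(0.0592/2)·log([dilute]/[conc]) = −(0.0592/2)·log(0.00084/0.663) = +0.086 V.

0.086 V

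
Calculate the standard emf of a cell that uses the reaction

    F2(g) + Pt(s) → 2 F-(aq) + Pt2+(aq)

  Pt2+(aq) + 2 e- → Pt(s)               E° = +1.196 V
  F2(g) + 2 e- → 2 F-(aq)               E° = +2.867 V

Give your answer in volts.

In the reaction as written, F2(g) is reduced (cathode) and Pt2+(aq) is produced by oxidation at the anode.
E°cell = E°(cathode) − E°(anode) = +2.867 − (+1.196) = +1.671 V.
The positive value indicates the reaction is spontaneous as written.

+1.671 V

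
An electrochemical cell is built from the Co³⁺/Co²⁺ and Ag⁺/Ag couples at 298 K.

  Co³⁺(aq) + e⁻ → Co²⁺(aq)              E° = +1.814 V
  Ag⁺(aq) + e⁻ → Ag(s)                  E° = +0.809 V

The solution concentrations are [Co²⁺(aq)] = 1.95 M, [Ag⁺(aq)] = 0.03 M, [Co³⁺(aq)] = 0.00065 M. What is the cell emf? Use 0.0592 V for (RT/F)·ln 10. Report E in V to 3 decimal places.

+0.889 V

The Co³⁺/Co²⁺ couple has the more positive E°, so it is the cathode; Ag⁺/Ag is the anode.
E°cell = +1.814 − (+0.809) = +1.005 V, with n = 1 electron transferred.
For the overall reaction Co³⁺(aq) + Ag(s) → Co²⁺(aq) + Ag⁺(aq), Q = ([Co²⁺(aq)]·[Ag⁺(aq)]) / [Co³⁺(aq)] = 90, giving log Q = 1.954.
Applying E = E° − (RT ln10/nF)·log Q gives +1.005 − (0.0592/1)(1.954) = +0.889 V.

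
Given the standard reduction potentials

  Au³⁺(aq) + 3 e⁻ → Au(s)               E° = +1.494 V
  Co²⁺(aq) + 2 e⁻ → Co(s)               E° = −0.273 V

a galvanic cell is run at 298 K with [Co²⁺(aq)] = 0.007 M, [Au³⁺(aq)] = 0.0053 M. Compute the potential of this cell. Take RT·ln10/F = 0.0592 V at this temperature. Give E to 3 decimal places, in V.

The Au³⁺/Au couple has the more positive E°, so it is the cathode; Co²⁺/Co is the anode.
E°cell = +1.494 − (−0.273) = +1.767 V, with n = 6 electrons transferred.
The balanced reaction is 2 Au³⁺(aq) + 3 Co(s) → 2 Au(s) + 3 Co²⁺(aq), so Q = [Co²⁺(aq)]^3 / [Au³⁺(aq)]^2 = 0.0122 and log Q = −1.913.
E = E° − (0.0592/n)·log Q = +1.767 − (0.0592/6)(−1.913) = +1.786 V.

+1.786 V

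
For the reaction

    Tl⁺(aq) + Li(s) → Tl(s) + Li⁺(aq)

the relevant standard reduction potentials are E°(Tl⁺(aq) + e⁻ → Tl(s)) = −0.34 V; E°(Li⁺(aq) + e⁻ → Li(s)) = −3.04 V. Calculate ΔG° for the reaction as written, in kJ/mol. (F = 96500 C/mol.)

In the reaction as written Tl⁺(aq) is reduced, so the Tl⁺/Tl couple is the cathode and Li⁺/Li is the anode.
E°cell = −0.34 − (−3.04) = +2.70 V; balancing electrons gives n = 1.
ΔG° = −nFE°cell = −(1)(96500)(+2.70) J/mol = −261 kJ/mol.

−261 kJ/mol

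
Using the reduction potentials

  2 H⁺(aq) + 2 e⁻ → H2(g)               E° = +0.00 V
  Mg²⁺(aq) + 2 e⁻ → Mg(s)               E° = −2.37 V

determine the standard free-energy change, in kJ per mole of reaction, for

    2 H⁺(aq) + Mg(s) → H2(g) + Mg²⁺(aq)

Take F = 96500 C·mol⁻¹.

In the reaction as written H⁺(aq) is reduced, so the 2H⁺/H₂ couple is the cathode and Mg²⁺/Mg is the anode.
E°cell = +0.00 − (−2.37) = +2.37 V; balancing electrons gives n = 2.
ΔG° = −nFE°cell = −(2)(96500)(+2.37) J/mol = −457 kJ/mol.

−457 kJ/mol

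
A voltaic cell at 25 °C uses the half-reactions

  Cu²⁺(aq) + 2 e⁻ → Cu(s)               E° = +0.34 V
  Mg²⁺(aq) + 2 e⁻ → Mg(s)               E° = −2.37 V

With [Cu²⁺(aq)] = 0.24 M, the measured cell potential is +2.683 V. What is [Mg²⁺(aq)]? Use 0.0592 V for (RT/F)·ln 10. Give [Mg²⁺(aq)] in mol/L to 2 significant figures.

2.0 M

Cu²⁺/Cu is the cathode (higher E°); E°cell = +0.34 − (−2.37) = +2.71 V with n = 2.
From the Nernst equation, log Q = n(E° − E)/0.0592 = 2·(+2.71 − (+2.683))/0.0592 = 0.912.
The balanced reaction is Cu²⁺(aq) + Mg(s) → Cu(s) + Mg²⁺(aq), so Q = [Mg²⁺(aq)] / [Cu²⁺(aq)].
Isolating [Mg²⁺(aq)] in Q = 10^{0.912} yields log [Mg²⁺(aq)] = 0.292, i.e. 2.0 M.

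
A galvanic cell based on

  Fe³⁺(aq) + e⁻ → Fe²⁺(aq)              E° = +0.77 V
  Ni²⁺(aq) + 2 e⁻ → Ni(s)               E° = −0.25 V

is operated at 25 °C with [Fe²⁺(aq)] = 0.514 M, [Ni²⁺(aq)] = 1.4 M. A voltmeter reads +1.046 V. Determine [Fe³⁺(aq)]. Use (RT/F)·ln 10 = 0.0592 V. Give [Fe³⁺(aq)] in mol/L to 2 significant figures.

1.7 M

With Fe³⁺/Fe²⁺ at the cathode and Ni²⁺/Ni at the anode, E°cell = +0.77 − (−0.25) = +1.02 V (n = 2).
Rearranging E = E° − (0.0592/n)·log Q gives log Q = 2(+1.02 − (+1.046))/0.0592 = −0.878.
The balanced reaction is 2 Fe³⁺(aq) + Ni(s) → 2 Fe²⁺(aq) + Ni²⁺(aq), so Q = ([Fe²⁺(aq)]^2·[Ni²⁺(aq)]) / [Fe³⁺(aq)]^2.
Substituting the known concentrations and solving, log [Fe³⁺(aq)] = 0.223 and [Fe³⁺(aq)] = 1.7 M.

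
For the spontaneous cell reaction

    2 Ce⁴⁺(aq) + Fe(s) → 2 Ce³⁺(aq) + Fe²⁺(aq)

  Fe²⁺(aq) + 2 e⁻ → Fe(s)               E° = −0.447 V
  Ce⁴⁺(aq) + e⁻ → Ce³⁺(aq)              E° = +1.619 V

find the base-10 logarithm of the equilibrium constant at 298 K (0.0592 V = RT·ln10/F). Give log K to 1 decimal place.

The Ce⁴⁺/Ce³⁺ couple is reduced (cathode); E°cell = +1.619 − (−0.447) = +2.066 V with n = 2.
At equilibrium E = 0, so log K = nE°cell / 0.0592 = (2)(+2.066) / 0.0592 = 69.8.

log K = 69.8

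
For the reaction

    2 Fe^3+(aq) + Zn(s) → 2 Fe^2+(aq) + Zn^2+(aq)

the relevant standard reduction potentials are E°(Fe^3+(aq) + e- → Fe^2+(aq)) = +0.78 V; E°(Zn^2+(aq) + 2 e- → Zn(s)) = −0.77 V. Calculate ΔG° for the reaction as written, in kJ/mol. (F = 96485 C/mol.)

In the reaction as written Fe^3+(aq) is reduced, so the Fe³⁺/Fe²⁺ couple is the cathode and Zn²⁺/Zn is the anode.
E°cell = +0.78 − (−0.77) = +1.55 V; balancing electrons gives n = 2.
ΔG° = −nFE°cell = −(2)(96485)(+1.55) J/mol = −299 kJ/mol.

−299 kJ/mol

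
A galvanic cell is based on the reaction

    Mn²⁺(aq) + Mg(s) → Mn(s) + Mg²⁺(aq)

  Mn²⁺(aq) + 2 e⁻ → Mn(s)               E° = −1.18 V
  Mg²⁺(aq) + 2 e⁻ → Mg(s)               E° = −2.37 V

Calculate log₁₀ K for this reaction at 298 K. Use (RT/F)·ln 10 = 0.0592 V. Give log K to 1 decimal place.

The Mn²⁺/Mn couple is reduced (cathode); E°cell = −1.18 − (−2.37) = +1.19 V with n = 2.
At equilibrium E = 0, so log K = nE°cell / 0.0592 = (2)(+1.19) / 0.0592 = 40.2.

log K = 40.2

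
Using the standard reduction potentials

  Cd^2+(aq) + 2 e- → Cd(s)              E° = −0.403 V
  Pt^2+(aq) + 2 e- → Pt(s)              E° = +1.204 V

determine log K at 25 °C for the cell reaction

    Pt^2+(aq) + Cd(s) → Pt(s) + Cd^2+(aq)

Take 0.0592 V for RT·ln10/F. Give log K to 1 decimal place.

The Pt²⁺/Pt couple is reduced (cathode); E°cell = +1.204 − (−0.403) = +1.607 V with n = 2.
At equilibrium E = 0, so log K = nE°cell / 0.0592 = (2)(+1.607) / 0.0592 = 54.3.

log K = 54.3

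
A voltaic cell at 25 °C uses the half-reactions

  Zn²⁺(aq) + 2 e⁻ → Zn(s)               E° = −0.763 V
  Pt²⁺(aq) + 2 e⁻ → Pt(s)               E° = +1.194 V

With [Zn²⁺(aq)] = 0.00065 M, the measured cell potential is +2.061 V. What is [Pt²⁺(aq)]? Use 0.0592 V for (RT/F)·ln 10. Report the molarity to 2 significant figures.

2.1 M

With Pt²⁺/Pt at the cathode and Zn²⁺/Zn at the anode, E°cell = +1.194 − (−0.763) = +1.957 V (n = 2).
From the Nernst equation, log Q = n(E° − E)/0.0592 = 2·(+1.957 − (+2.061))/0.0592 = −3.514.
For Pt²⁺(aq) + Zn(s) → Pt(s) + Zn²⁺(aq), the reaction quotient is Q = [Zn²⁺(aq)] / [Pt²⁺(aq)].
Substituting the known concentrations and solving, log [Pt²⁺(aq)] = 0.327 and [Pt²⁺(aq)] = 2.1 M.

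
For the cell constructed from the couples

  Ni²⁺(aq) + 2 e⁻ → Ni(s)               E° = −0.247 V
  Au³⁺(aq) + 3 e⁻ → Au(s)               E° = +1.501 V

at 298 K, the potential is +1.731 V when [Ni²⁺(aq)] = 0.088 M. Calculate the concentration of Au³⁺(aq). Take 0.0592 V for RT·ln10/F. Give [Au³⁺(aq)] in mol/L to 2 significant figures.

0.0036 M

Au³⁺/Au is the cathode (higher E°); E°cell = +1.501 − (−0.247) = +1.748 V with n = 6.
From the Nernst equation, log Q = n(E° − E)/0.0592 = 6·(+1.748 − (+1.731))/0.0592 = 1.723.
The balanced reaction is 2 Au³⁺(aq) + 3 Ni(s) → 2 Au(s) + 3 Ni²⁺(aq), so Q = [Ni²⁺(aq)]^3 / [Au³⁺(aq)]^2.
Solving for the unknown gives log [Au³⁺(aq)] = −2.445, so [Au³⁺(aq)] ≈ 0.0036 M.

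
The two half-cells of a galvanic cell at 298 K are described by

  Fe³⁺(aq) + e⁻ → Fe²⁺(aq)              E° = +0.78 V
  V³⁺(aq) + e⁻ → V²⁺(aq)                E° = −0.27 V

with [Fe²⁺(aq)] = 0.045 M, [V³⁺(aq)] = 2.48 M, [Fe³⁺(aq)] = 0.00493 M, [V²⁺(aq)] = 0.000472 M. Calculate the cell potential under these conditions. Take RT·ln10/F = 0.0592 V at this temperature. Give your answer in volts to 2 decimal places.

+0.77 V

The Fe³⁺/Fe²⁺ couple has the more positive E°, so it is the cathode; V³⁺/V²⁺ is the anode.
The standard potential is +0.78 − (−0.27) = +1.05 V and the balanced reaction transfers n = 1 electron.
Balancing gives Fe³⁺(aq) + V²⁺(aq) → Fe²⁺(aq) + V³⁺(aq); hence Q = ([Fe²⁺(aq)]·[V³⁺(aq)]) / ([Fe³⁺(aq)]·[V²⁺(aq)]) = 4.8×10^4 (log Q = 4.681).
Applying E = E° − (RT ln10/nF)·log Q gives +1.05 − (0.0592/1)(4.681) = +0.77 V.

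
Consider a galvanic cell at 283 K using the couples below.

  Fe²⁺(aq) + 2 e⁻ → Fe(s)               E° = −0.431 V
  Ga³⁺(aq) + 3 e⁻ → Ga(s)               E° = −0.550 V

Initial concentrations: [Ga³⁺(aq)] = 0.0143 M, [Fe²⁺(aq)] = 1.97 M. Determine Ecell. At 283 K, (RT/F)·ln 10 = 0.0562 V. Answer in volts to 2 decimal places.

Since E°(Fe²⁺/Fe) > E°(Ga³⁺/Ga), Fe²⁺/Fe serves as the cathode.
The standard potential is −0.431 − (−0.550) = +0.119 V and the balanced reaction transfers n = 6 electrons.
The balanced reaction is 3 Fe²⁺(aq) + 2 Ga(s) → 3 Fe(s) + 2 Ga³⁺(aq), so Q = [Ga³⁺(aq)]^2 / [Fe²⁺(aq)]^3 = 2.67×10^−5 and log Q = −4.573.
By the Nernst equation, E = +0.119 − (0.0562/6)·(−4.573) = +0.16 V.

+0.16 V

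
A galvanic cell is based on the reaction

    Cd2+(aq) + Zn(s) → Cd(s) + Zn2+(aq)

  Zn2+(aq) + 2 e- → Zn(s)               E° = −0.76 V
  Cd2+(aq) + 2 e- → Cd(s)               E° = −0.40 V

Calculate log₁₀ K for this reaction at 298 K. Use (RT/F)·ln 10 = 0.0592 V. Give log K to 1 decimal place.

The Cd²⁺/Cd couple is reduced (cathode); E°cell = −0.40 − (−0.76) = +0.36 V with n = 2.
At equilibrium E = 0, so log K = nE°cell / 0.0592 = (2)(+0.36) / 0.0592 = 12.2.

log K = 12.2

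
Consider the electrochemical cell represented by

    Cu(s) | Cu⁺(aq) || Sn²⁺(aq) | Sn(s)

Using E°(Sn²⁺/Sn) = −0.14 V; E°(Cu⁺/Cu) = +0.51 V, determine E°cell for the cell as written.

−0.65 V

By convention the left-hand electrode in cell notation is the anode (oxidation) and the right-hand electrode is the cathode (reduction).
E°cell = E°(right) − E°(left) = −0.14 − (+0.51) = −0.65 V.
The negative sign shows that, as written, the cell would require an external voltage to drive the reaction.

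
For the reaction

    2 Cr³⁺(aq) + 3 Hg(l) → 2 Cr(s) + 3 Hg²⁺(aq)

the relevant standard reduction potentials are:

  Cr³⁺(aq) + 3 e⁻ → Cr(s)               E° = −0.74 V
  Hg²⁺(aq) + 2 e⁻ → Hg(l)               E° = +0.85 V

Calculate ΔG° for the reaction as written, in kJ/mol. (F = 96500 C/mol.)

+921 kJ/mol

In the reaction as written Cr³⁺(aq) is reduced, so the Cr³⁺/Cr couple is the cathode and Hg²⁺/Hg is the anode.
E°cell = −0.74 − (+0.85) = −1.59 V; balancing electrons gives n = 6.
ΔG° = −nFE°cell = −(6)(96500)(−1.59) J/mol = +921 kJ/mol.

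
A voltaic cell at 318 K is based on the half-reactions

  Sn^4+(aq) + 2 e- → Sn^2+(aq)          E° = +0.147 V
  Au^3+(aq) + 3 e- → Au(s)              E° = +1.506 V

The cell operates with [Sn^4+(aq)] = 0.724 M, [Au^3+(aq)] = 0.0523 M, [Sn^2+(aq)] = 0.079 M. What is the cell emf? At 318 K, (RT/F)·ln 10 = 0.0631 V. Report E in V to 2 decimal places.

The Au³⁺/Au couple has the more positive E°, so it is the cathode; Sn⁴⁺/Sn²⁺ is the anode.
The standard potential is +1.506 − (+0.147) = +1.359 V and the balanced reaction transfers n = 6 electrons.
The balanced reaction is 2 Au^3+(aq) + 3 Sn^2+(aq) → 2 Au(s) + 3 Sn^4+(aq), so Q = [Sn^4+(aq)]^3 / ([Au^3+(aq)]^2·[Sn^2+(aq)]^3) = 2.81×10^5 and log Q = 5.449.
Applying E = E° − (RT ln10/nF)·log Q gives +1.359 − (0.0631/6)(5.449) = +1.30 V.

+1.30 V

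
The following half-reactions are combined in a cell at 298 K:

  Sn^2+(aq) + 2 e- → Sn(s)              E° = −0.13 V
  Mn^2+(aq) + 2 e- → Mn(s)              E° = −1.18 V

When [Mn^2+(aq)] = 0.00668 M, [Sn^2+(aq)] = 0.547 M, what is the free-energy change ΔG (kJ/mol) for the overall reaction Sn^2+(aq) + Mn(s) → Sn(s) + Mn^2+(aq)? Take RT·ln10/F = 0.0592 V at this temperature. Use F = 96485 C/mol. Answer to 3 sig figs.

−214 kJ/mol

E°cell = −0.13 − (−1.18) = +1.05 V; the balanced reaction transfers n = 2 electrons.
The reaction quotient is [Mn^2+(aq)] / [Sn^2+(aq)] = 0.0122; by Nernst, E = +1.05 − (0.0592/2)(−1.913) = +1.1066 V.
Finally ΔG = −nFE = −(2)(96485 C/mol)(+1.1066 V) = −214 kJ/mol.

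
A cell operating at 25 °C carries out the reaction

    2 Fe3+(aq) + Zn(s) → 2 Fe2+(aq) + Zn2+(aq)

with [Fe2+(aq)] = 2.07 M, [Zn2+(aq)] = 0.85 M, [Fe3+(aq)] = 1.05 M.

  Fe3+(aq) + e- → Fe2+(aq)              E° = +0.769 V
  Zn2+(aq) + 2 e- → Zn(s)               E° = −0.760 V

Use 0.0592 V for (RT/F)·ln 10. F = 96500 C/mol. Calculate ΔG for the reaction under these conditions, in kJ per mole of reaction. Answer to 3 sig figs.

E°cell = +0.769 − (−0.760) = +1.529 V; the balanced reaction transfers n = 2 electrons.
The reaction quotient is ([Fe2+(aq)]^2·[Zn2+(aq)]) / [Fe3+(aq)]^2 = 3.3; by Nernst, E = +1.529 − (0.0592/2)(0.519) = +1.5136 V.
ΔG = −nFE = −(2)(96500)(+1.5136) J/mol = −292 kJ/mol.

−292 kJ/mol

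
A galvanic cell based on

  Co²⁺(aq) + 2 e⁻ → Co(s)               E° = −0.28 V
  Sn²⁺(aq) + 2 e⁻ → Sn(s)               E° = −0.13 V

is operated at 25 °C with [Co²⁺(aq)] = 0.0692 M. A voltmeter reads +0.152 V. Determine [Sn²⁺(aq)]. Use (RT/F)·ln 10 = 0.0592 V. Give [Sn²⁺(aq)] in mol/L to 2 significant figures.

Sn²⁺/Sn is the cathode (higher E°); E°cell = −0.13 − (−0.28) = +0.15 V with n = 2.
Rearranging E = E° − (0.0592/n)·log Q gives log Q = 2(+0.15 − (+0.152))/0.0592 = −0.068.
The balanced reaction is Sn²⁺(aq) + Co(s) → Sn(s) + Co²⁺(aq), so Q = [Co²⁺(aq)] / [Sn²⁺(aq)].
Substituting the known concentrations and solving, log [Sn²⁺(aq)] = −1.092 and [Sn²⁺(aq)] = 0.081 M.

0.081 M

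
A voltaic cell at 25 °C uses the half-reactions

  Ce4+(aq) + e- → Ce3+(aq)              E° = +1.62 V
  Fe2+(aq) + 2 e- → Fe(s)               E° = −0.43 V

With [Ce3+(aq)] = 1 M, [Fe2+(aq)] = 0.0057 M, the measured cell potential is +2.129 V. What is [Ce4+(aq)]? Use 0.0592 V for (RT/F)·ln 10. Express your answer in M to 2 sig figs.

1.6 M

The Ce⁴⁺/Ce³⁺ couple has the larger reduction potential, so it is the cathode: E°cell = +1.62 − (−0.43) = +2.05 V and n = 2.
Rearranging E = E° − (0.0592/n)·log Q gives log Q = 2(+2.05 − (+2.129))/0.0592 = −2.669.
The balanced reaction is 2 Ce4+(aq) + Fe(s) → 2 Ce3+(aq) + Fe2+(aq), so Q = ([Ce3+(aq)]^2·[Fe2+(aq)]) / [Ce4+(aq)]^2.
Substituting the known concentrations and solving, log [Ce4+(aq)] = 0.212 and [Ce4+(aq)] = 1.6 M.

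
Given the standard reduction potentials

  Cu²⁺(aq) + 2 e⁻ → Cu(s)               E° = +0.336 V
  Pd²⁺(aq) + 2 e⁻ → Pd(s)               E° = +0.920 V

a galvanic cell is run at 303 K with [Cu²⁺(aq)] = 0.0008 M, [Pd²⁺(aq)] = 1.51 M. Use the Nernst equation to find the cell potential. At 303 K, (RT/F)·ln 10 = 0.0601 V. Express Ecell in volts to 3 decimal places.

+0.682 V

Since E°(Pd²⁺/Pd) > E°(Cu²⁺/Cu), Pd²⁺/Pd serves as the cathode.
E°cell = E°cat − E°an = +0.920 − (+0.336) = +0.584 V; n = 2.
Balancing gives Pd²⁺(aq) + Cu(s) → Pd(s) + Cu²⁺(aq); hence Q = [Cu²⁺(aq)] / [Pd²⁺(aq)] = 0.00053 (log Q = −3.276).
E = E° − (0.0601/n)·log Q = +0.584 − (0.0601/2)(−3.276) = +0.682 V.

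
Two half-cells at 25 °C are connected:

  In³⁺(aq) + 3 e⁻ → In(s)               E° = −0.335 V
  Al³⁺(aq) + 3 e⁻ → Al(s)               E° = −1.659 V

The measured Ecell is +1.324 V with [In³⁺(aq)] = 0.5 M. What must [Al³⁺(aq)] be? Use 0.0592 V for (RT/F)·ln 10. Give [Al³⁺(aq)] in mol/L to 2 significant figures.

0.50 M

In³⁺/In is the cathode (higher E°); E°cell = −0.335 − (−1.659) = +1.324 V with n = 3.
Since E = E° − (0.0592/n)·log Q, log Q = n(E° − E)/0.0592 = 0.000.
For In³⁺(aq) + Al(s) → In(s) + Al³⁺(aq), the reaction quotient is Q = [Al³⁺(aq)] / [In³⁺(aq)].
Isolating [Al³⁺(aq)] in Q = 10^{0.000} yields log [Al³⁺(aq)] = −0.301, i.e. 0.50 M.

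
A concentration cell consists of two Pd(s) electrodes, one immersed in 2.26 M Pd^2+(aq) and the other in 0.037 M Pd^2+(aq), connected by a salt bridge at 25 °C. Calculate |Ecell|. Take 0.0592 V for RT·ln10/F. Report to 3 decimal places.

0.053 V

For a concentration cell E°cell = 0, since both electrodes use the same couple.
The compartment with the higher Pd^2+(aq) concentration (2.26 M) acts as the cathode; ions are reduced there and produced at the dilute (0.037 M) anode.
With n = 2, Ecell = −(0.0592/2)·log([dilute]/[conc]) = −(0.0592/2)·log(0.037/2.26) = +0.053 V.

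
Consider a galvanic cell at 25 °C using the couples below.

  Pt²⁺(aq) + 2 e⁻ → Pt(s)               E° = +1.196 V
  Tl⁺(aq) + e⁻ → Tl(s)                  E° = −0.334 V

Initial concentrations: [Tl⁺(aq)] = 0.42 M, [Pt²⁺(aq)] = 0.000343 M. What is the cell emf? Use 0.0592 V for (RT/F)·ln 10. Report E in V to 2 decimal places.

Since E°(Pt²⁺/Pt) > E°(Tl⁺/Tl), Pt²⁺/Pt serves as the cathode.
E°cell = E°cat − E°an = +1.196 − (−0.334) = +1.530 V; n = 2.
For the overall reaction Pt²⁺(aq) + 2 Tl(s) → Pt(s) + 2 Tl⁺(aq), Q = [Tl⁺(aq)]^2 / [Pt²⁺(aq)] = 514, giving log Q = 2.711.
E = E° − (0.0592/n)·log Q = +1.530 − (0.0592/2)(2.711) = +1.45 V.

+1.45 V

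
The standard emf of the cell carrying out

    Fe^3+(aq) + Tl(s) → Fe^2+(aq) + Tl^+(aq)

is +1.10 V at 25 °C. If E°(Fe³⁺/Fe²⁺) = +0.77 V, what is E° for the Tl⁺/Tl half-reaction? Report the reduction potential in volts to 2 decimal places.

In the reaction as written the Fe³⁺/Fe²⁺ couple is reduced (cathode) and Tl⁺/Tl is oxidized (anode), so E°cell = E°(Fe³⁺/Fe²⁺) − E°(Tl⁺/Tl).
E°(Tl⁺/Tl) = E°(cathode) − E°cell = +0.77 − (+1.10) = −0.33 V.

−0.33 V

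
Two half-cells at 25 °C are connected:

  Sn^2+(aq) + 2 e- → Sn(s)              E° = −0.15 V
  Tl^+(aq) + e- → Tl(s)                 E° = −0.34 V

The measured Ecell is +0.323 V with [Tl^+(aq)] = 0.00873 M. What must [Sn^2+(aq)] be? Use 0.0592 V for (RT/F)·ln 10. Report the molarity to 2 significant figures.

2.4 M

With Sn²⁺/Sn at the cathode and Tl⁺/Tl at the anode, E°cell = −0.15 − (−0.34) = +0.19 V (n = 2).
From the Nernst equation, log Q = n(E° − E)/0.0592 = 2·(+0.19 − (+0.323))/0.0592 = −4.493.
The balanced reaction is Sn^2+(aq) + 2 Tl(s) → Sn(s) + 2 Tl^+(aq), so Q = [Tl^+(aq)]^2 / [Sn^2+(aq)].
Solving for the unknown gives log [Sn^2+(aq)] = 0.375, so [Sn^2+(aq)] ≈ 2.4 M.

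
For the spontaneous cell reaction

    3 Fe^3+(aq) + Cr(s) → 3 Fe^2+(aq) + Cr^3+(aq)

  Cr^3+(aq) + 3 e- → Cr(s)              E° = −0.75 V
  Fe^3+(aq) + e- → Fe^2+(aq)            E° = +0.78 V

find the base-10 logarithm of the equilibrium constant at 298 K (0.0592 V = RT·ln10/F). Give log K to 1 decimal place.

The Fe³⁺/Fe²⁺ couple is reduced (cathode); E°cell = +0.78 − (−0.75) = +1.53 V with n = 3.
At equilibrium E = 0, so log K = nE°cell / 0.0592 = (3)(+1.53) / 0.0592 = 77.5.

log K = 77.5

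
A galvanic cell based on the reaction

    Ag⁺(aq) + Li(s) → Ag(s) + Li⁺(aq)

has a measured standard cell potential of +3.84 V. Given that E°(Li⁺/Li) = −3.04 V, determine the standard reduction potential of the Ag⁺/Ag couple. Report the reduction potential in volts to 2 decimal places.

In the reaction as written the Ag⁺/Ag couple is reduced (cathode) and Li⁺/Li is oxidized (anode), so E°cell = E°(Ag⁺/Ag) − E°(Li⁺/Li).
E°(Ag⁺/Ag) = E°cell + E°(anode) = +3.84 + (−3.04) = +0.80 V.

+0.80 V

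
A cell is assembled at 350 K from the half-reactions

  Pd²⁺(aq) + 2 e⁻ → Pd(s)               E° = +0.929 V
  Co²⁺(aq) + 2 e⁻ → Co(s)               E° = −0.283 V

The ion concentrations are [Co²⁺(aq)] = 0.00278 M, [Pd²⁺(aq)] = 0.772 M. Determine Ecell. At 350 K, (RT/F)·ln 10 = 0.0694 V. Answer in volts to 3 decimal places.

Pd²⁺/Pd is reduced (cathode, E° = +0.929 V) and Co²⁺/Co is oxidized (anode).
E°cell = E°cat − E°an = +0.929 − (−0.283) = +1.212 V; n = 2.
Balancing gives Pd²⁺(aq) + Co(s) → Pd(s) + Co²⁺(aq); hence Q = [Co²⁺(aq)] / [Pd²⁺(aq)] = 0.0036 (log Q = −2.444).
Applying E = E° − (RT ln10/nF)·log Q gives +1.212 − (0.0694/2)(−2.444) = +1.297 V.

+1.297 V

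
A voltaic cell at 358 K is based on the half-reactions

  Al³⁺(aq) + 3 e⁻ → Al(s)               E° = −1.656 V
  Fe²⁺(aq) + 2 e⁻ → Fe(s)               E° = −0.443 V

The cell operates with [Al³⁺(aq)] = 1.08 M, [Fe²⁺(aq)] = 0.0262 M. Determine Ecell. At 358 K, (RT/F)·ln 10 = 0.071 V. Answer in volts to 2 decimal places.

The Fe²⁺/Fe couple has the more positive E°, so it is the cathode; Al³⁺/Al is the anode.
E°cell = −0.443 − (−1.656) = +1.213 V, with n = 6 electrons transferred.
The balanced reaction is 3 Fe²⁺(aq) + 2 Al(s) → 3 Fe(s) + 2 Al³⁺(aq), so Q = [Al³⁺(aq)]^2 / [Fe²⁺(aq)]^3 = 6.49×10^4 and log Q = 4.812.
Applying E = E° − (RT ln10/nF)·log Q gives +1.213 − (0.071/6)(4.812) = +1.16 V.

+1.16 V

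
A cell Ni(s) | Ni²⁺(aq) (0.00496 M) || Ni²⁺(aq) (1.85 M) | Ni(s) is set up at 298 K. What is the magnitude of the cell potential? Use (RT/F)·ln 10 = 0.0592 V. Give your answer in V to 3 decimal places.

0.076 V

For a concentration cell E°cell = 0, since both electrodes use the same couple.
The compartment with the higher Ni²⁺(aq) concentration (1.85 M) acts as the cathode; ions are reduced there and produced at the dilute (0.00496 M) anode.
With n = 2, Ecell = −(0.0592/2)·log([dilute]/[conc]) = −(0.0592/2)·log(0.00496/1.85) = +0.076 V.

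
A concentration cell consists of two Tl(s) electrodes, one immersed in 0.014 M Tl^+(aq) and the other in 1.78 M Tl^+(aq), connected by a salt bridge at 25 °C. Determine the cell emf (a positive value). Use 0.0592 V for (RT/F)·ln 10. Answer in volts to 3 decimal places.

For a concentration cell E°cell = 0, since both electrodes use the same couple.
The compartment with the higher Tl^+(aq) concentration (1.78 M) acts as the cathode; ions are reduced there and produced at the dilute (0.014 M) anode.
With n = 1, Ecell = −(0.0592/1)·log([dilute]/[conc]) = −(0.0592/1)·log(0.014/1.78) = +0.125 V.

0.125 V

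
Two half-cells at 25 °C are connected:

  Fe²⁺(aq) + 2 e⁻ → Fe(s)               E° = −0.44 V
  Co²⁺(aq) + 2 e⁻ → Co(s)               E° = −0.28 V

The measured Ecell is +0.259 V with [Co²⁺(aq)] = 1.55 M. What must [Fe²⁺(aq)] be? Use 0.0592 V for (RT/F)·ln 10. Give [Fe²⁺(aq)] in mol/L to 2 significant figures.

The Co²⁺/Co couple has the larger reduction potential, so it is the cathode: E°cell = −0.28 − (−0.44) = +0.16 V and n = 2.
Rearranging E = E° − (0.0592/n)·log Q gives log Q = 2(+0.16 − (+0.259))/0.0592 = −3.345.
Balancing electrons gives Co²⁺(aq) + Fe(s) → Co(s) + Fe²⁺(aq); thus Q = [Fe²⁺(aq)] / [Co²⁺(aq)].
Solving for the unknown gives log [Fe²⁺(aq)] = −3.155, so [Fe²⁺(aq)] ≈ 0.00070 M.

0.00070 M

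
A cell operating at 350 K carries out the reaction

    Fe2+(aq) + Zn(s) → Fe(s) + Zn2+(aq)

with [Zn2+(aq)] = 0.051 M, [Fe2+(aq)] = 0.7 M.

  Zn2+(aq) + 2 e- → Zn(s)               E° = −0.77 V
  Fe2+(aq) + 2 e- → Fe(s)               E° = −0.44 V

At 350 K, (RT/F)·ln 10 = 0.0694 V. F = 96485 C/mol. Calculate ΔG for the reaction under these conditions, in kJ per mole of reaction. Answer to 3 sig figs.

With Fe²⁺/Fe reduced at the cathode, E°cell = −0.44 − (−0.77) = +0.33 V and n = 2.
The reaction quotient is [Zn2+(aq)] / [Fe2+(aq)] = 0.0729; by Nernst, E = +0.33 − (0.0694/2)(−1.138) = +0.3695 V.
ΔG = −nFE = −(2)(96485)(+0.3695) J/mol = −71.3 kJ/mol.

−71.3 kJ/mol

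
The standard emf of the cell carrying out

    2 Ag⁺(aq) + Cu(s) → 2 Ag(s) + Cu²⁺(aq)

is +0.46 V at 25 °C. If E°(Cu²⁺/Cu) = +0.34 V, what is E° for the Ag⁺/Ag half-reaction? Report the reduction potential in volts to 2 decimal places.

In the reaction as written the Ag⁺/Ag couple is reduced (cathode) and Cu²⁺/Cu is oxidized (anode), so E°cell = E°(Ag⁺/Ag) − E°(Cu²⁺/Cu).
E°(Ag⁺/Ag) = E°cell + E°(anode) = +0.46 + (+0.34) = +0.80 V.

+0.80 V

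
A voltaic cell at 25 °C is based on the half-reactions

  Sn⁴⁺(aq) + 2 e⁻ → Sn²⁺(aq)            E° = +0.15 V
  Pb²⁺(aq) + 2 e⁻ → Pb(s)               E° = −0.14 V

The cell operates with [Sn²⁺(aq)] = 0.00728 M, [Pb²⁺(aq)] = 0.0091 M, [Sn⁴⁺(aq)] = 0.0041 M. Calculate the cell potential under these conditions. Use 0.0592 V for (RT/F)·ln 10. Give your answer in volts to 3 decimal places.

Sn⁴⁺/Sn²⁺ is reduced (cathode, E° = +0.15 V) and Pb²⁺/Pb is oxidized (anode).
E°cell = E°cat − E°an = +0.15 − (−0.14) = +0.29 V; n = 2.
The balanced reaction is Sn⁴⁺(aq) + Pb(s) → Sn²⁺(aq) + Pb²⁺(aq), so Q = ([Sn²⁺(aq)]·[Pb²⁺(aq)]) / [Sn⁴⁺(aq)] = 0.0162 and log Q = −1.792.
E = E° − (0.0592/n)·log Q = +0.29 − (0.0592/2)(−1.792) = +0.343 V.

+0.343 V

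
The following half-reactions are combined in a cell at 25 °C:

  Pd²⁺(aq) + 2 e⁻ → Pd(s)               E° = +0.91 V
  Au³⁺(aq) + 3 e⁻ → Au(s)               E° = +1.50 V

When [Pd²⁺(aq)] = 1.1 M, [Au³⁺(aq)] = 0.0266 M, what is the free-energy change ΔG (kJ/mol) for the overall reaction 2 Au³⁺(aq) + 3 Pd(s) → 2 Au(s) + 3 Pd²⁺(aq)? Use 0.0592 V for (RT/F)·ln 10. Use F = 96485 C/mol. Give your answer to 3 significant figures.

With Au³⁺/Au reduced at the cathode, E°cell = +1.50 − (+0.91) = +0.59 V and n = 6.
Here Q = [Pd²⁺(aq)]^3 / [Au³⁺(aq)]^2 = 1.88×10^3 (log Q = 3.274), giving E = +0.59 − (0.0592/6)·(3.274) = +0.5577 V.
Then ΔG = −nFE = −6 × 96485 × +0.5577 J/mol = −323 kJ/mol.

−323 kJ/mol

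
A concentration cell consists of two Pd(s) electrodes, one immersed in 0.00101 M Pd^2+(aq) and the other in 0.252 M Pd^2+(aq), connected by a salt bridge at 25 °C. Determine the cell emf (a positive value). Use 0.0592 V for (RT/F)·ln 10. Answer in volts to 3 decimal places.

For a concentration cell E°cell = 0, since both electrodes use the same couple.
The compartment with the higher Pd^2+(aq) concentration (0.252 M) acts as the cathode; ions are reduced there and produced at the dilute (0.00101 M) anode.
With n = 2, Ecell = −(0.0592/2)·log([dilute]/[conc]) = −(0.0592/2)·log(0.00101/0.252) = +0.071 V.

0.071 V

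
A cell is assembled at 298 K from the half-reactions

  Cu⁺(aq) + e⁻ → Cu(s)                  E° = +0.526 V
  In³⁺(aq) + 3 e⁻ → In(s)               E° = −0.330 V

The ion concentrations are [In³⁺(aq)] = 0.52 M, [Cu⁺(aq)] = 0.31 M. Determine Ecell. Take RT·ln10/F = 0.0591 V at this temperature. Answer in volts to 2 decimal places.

The Cu⁺/Cu couple has the more positive E°, so it is the cathode; In³⁺/In is the anode.
The standard potential is +0.526 − (−0.330) = +0.856 V and the balanced reaction transfers n = 3 electrons.
The balanced reaction is 3 Cu⁺(aq) + In(s) → 3 Cu(s) + In³⁺(aq), so Q = [In³⁺(aq)] / [Cu⁺(aq)]^3 = 17.5 and log Q = 1.242.
Applying E = E° − (RT ln10/nF)·log Q gives +0.856 − (0.0591/3)(1.242) = +0.83 V.

+0.83 V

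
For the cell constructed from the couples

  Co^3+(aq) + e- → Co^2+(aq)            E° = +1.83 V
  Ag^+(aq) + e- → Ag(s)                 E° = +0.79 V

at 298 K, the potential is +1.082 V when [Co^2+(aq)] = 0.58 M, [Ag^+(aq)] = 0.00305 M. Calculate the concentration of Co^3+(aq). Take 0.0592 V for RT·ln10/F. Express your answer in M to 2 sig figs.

Co³⁺/Co²⁺ is the cathode (higher E°); E°cell = +1.83 − (+0.79) = +1.04 V with n = 1.
Since E = E° − (0.0592/n)·log Q, log Q = n(E° − E)/0.0592 = −0.709.
The balanced reaction is Co^3+(aq) + Ag(s) → Co^2+(aq) + Ag^+(aq), so Q = ([Co^2+(aq)]·[Ag^+(aq)]) / [Co^3+(aq)].
Substituting the known concentrations and solving, log [Co^3+(aq)] = −2.043 and [Co^3+(aq)] = 0.0091 M.

0.0091 M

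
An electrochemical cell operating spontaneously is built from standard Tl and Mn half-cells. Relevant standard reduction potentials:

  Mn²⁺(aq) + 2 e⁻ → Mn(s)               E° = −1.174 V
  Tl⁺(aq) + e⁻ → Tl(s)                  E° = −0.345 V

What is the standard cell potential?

+0.829 V

The Tl⁺/Tl couple has the higher E°, so Tl ion is reduced (cathode) and Mn is oxidized (anode).
E°cell = E°(cathode) − E°(anode) = −0.345 − (−1.174) = +0.829 V.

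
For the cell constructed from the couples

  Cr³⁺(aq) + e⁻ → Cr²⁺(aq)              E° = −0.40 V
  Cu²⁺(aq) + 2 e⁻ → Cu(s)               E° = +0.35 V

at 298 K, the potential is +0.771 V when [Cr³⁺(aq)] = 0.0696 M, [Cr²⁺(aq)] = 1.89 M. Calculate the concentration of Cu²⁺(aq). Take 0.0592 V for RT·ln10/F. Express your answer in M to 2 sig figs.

0.0069 M

The Cu²⁺/Cu couple has the larger reduction potential, so it is the cathode: E°cell = +0.35 − (−0.40) = +0.75 V and n = 2.
Rearranging E = E° − (0.0592/n)·log Q gives log Q = 2(+0.75 − (+0.771))/0.0592 = −0.709.
For Cu²⁺(aq) + 2 Cr²⁺(aq) → Cu(s) + 2 Cr³⁺(aq), the reaction quotient is Q = [Cr³⁺(aq)]^2 / ([Cu²⁺(aq)]·[Cr²⁺(aq)]^2).
Substituting the known concentrations and solving, log [Cu²⁺(aq)] = −2.159 and [Cu²⁺(aq)] = 0.0069 M.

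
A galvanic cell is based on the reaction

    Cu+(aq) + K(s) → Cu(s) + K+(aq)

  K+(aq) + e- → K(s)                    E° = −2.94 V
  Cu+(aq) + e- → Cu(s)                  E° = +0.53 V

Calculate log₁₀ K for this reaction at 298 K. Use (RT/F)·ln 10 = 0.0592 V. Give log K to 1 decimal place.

log K = 58.6

The Cu⁺/Cu couple is reduced (cathode); E°cell = +0.53 − (−2.94) = +3.47 V with n = 1.
At equilibrium E = 0, so log K = nE°cell / 0.0592 = (1)(+3.47) / 0.0592 = 58.6.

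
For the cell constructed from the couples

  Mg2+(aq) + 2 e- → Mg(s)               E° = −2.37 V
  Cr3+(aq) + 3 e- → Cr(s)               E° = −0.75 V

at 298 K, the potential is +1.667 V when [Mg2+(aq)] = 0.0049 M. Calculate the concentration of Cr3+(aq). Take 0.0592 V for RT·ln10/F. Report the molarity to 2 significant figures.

0.083 M

With Cr³⁺/Cr at the cathode and Mg²⁺/Mg at the anode, E°cell = −0.75 − (−2.37) = +1.62 V (n = 6).
Since E = E° − (0.0592/n)·log Q, log Q = n(E° − E)/0.0592 = −4.764.
Balancing electrons gives 2 Cr3+(aq) + 3 Mg(s) → 2 Cr(s) + 3 Mg2+(aq); thus Q = [Mg2+(aq)]^3 / [Cr3+(aq)]^2.
Substituting the known concentrations and solving, log [Cr3+(aq)] = −1.083 and [Cr3+(aq)] = 0.083 M.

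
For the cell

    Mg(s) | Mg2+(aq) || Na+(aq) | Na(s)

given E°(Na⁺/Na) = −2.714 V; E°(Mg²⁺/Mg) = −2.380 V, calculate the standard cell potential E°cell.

By convention the left-hand electrode in cell notation is the anode (oxidation) and the right-hand electrode is the cathode (reduction).
E°cell = E°(right) − E°(left) = −2.714 − (−2.380) = −0.334 V.
The negative sign shows that, as written, the cell would require an external voltage to drive the reaction.

−0.334 V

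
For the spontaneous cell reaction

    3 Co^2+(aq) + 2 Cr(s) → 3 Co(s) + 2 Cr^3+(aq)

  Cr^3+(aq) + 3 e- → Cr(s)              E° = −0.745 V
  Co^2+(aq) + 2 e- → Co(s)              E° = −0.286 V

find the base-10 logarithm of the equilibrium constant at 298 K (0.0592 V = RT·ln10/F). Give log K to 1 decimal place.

The Co²⁺/Co couple is reduced (cathode); E°cell = −0.286 − (−0.745) = +0.459 V with n = 6.
At equilibrium E = 0, so log K = nE°cell / 0.0592 = (6)(+0.459) / 0.0592 = 46.5.

log K = 46.5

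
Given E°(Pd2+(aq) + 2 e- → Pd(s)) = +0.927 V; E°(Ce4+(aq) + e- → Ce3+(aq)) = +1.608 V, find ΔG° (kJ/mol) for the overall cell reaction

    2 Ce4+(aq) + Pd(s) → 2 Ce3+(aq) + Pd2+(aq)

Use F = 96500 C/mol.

In the reaction as written Ce4+(aq) is reduced, so the Ce⁴⁺/Ce³⁺ couple is the cathode and Pd²⁺/Pd is the anode.
E°cell = +1.608 − (+0.927) = +0.681 V; balancing electrons gives n = 2.
ΔG° = −nFE°cell = −(2)(96500)(+0.681) J/mol = −131 kJ/mol.

−131 kJ/mol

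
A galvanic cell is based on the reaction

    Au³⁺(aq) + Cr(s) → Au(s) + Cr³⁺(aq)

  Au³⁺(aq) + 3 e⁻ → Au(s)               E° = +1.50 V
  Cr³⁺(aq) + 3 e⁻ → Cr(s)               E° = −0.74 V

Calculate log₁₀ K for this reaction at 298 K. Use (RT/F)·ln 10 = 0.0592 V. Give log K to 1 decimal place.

The Au³⁺/Au couple is reduced (cathode); E°cell = +1.50 − (−0.74) = +2.24 V with n = 3.
At equilibrium E = 0, so log K = nE°cell / 0.0592 = (3)(+2.24) / 0.0592 = 113.5.

log K = 113.5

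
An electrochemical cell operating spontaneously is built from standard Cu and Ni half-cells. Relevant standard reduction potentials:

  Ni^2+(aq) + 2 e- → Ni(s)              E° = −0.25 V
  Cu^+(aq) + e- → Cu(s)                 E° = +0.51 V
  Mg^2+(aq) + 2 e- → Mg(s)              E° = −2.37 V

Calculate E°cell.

Of the two couples in this cell, the one with the more positive reduction potential is reduced at the cathode: here that is Cu⁺/Cu (+0.51 V); Ni²⁺/Ni (−0.25 V) is the anode.
E°cell = E°(cathode) − E°(anode) = +0.51 − (−0.25) = +0.76 V.

+0.76 V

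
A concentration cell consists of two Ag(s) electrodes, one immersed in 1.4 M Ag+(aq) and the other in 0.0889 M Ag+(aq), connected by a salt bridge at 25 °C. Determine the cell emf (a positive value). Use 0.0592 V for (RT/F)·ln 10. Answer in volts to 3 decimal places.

For a concentration cell E°cell = 0, since both electrodes use the same couple.
The compartment with the higher Ag+(aq) concentration (1.4 M) acts as the cathode; ions are reduced there and produced at the dilute (0.0889 M) anode.
With n = 1, Ecell = −(0.0592/1)·log([dilute]/[conc]) = −(0.0592/1)·log(0.0889/1.4) = +0.071 V.

0.071 V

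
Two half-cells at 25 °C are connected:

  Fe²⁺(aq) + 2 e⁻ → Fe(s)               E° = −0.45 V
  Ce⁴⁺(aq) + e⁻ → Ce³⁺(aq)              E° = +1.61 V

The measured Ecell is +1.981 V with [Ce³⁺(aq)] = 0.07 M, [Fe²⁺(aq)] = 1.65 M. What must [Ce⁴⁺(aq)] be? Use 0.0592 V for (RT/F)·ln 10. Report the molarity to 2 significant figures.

0.0042 M

Ce⁴⁺/Ce³⁺ is the cathode (higher E°); E°cell = +1.61 − (−0.45) = +2.06 V with n = 2.
Rearranging E = E° − (0.0592/n)·log Q gives log Q = 2(+2.06 − (+1.981))/0.0592 = 2.669.
For 2 Ce⁴⁺(aq) + Fe(s) → 2 Ce³⁺(aq) + Fe²⁺(aq), the reaction quotient is Q = ([Ce³⁺(aq)]^2·[Fe²⁺(aq)]) / [Ce⁴⁺(aq)]^2.
Solving for the unknown gives log [Ce⁴⁺(aq)] = −2.381, so [Ce⁴⁺(aq)] ≈ 0.0042 M.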